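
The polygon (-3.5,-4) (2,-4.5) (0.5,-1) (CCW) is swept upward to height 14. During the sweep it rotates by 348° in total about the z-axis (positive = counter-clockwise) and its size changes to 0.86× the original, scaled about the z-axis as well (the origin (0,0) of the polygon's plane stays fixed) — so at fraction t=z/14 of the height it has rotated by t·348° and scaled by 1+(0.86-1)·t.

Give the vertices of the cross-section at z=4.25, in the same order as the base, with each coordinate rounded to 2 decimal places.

t = z/height = 4.25/14 = 0.303571
s = 1 + (scale-1)·z/height = 1 + (0.86-1)·4.25/14 = 0.957500
θ = twist·z/height = 348°·4.25/14 = 105.6429° = 1.843816 rad
cos θ = -0.269640, sin θ = 0.962961 (intermediates below are computed at full precision and shown rounded to 5 d.p.)
v1: (-3.5,-4) → rotate → (4.79559,-2.29180) → ×s → (4.59177,-2.19440) → (4.59,-2.19)
v2: (2,-4.5) → rotate → (3.79404,3.13930) → ×s → (3.63280,3.00588) → (3.63,3.01)
v3: (0.5,-1) → rotate → (0.82814,0.75112) → ×s → (0.79295,0.71920) → (0.79,0.72)

Cross-section at z=4.25: (4.59,-2.19) (3.63,3.01) (0.79,0.72)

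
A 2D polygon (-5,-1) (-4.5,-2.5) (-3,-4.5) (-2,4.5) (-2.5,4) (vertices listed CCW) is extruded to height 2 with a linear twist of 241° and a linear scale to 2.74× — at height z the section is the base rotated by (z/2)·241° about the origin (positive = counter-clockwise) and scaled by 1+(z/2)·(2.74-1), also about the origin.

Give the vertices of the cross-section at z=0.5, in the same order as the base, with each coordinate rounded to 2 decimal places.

t = z/height = 0.5/2 = 0.25
s = 1 + (scale-1)·z/height = 1 + (2.74-1)·0.5/2 = 1.435000
θ = twist·z/height = 241°·0.5/2 = 60.2500° = 1.051561 rad
cos θ = 0.496217, sin θ = 0.868199 (intermediates below are computed at full precision and shown rounded to 5 d.p.)
v1: (-5,-1) → rotate → (-1.61288,-4.83721) → ×s → (-2.31449,-6.94140) → (-2.31,-6.94)
v2: (-4.5,-2.5) → rotate → (-0.06248,-5.14744) → ×s → (-0.08965,-7.38657) → (-0.09,-7.39)
v3: (-3,-4.5) → rotate → (2.41825,-4.83757) → ×s → (3.47018,-6.94191) → (3.47,-6.94)
v4: (-2,4.5) → rotate → (-4.89933,0.49658) → ×s → (-7.03054,0.71259) → (-7.03,0.71)
v5: (-2.5,4) → rotate → (-4.71334,-0.18563) → ×s → (-6.76364,-0.26638) → (-6.76,-0.27)

Cross-section at z=0.5: (-2.31,-6.94) (-0.09,-7.39) (3.47,-6.94) (-7.03,0.71) (-6.76,-0.27)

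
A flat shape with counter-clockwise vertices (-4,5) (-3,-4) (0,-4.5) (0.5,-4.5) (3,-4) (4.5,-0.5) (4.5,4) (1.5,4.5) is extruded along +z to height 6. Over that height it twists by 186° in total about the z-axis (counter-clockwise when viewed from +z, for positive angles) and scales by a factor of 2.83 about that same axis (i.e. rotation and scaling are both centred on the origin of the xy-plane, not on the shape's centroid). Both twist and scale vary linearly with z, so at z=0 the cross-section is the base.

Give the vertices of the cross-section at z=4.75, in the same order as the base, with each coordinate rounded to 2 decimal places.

Cross-section at z=4.75: (1.61,-15.60) (11.48,4.26) (5.96,9.27) (4.93,9.93) (-0.88,12.21) (-8.61,6.99) (-14.57,-2.28) (-9.05,-7.28)

t = z/height = 4.75/6 = 0.791667
s = 1 + (scale-1)·z/height = 1 + (2.83-1)·4.75/6 = 2.448750
θ = twist·z/height = 186°·4.75/6 = 147.2500° = 2.569997 rad
cos θ = -0.841039, sin θ = 0.540974 (intermediates below are computed at full precision and shown rounded to 5 d.p.)
v1: (-4,5) → rotate → (0.65928,-6.36909) → ×s → (1.61442,-15.59632) → (1.61,-15.60)
v2: (-3,-4) → rotate → (4.68701,1.74123) → ×s → (11.47733,4.26384) → (11.48,4.26)
v3: (0,-4.5) → rotate → (2.43439,3.78468) → ×s → (5.96120,9.26772) → (5.96,9.27)
v4: (0.5,-4.5) → rotate → (2.01387,4.05516) → ×s → (4.93145,9.93008) → (4.93,9.93)
v5: (3,-4) → rotate → (-0.35922,4.98708) → ×s → (-0.87964,12.21211) → (-0.88,12.21)
v6: (4.5,-0.5) → rotate → (-3.51419,2.85490) → ×s → (-8.60537,6.99095) → (-8.61,6.99)
v7: (4.5,4) → rotate → (-5.94857,-0.92977) → ×s → (-14.56657,-2.27678) → (-14.57,-2.28)
v8: (1.5,4.5) → rotate → (-3.69594,-2.97321) → ×s → (-9.05044,-7.28066) → (-9.05,-7.28)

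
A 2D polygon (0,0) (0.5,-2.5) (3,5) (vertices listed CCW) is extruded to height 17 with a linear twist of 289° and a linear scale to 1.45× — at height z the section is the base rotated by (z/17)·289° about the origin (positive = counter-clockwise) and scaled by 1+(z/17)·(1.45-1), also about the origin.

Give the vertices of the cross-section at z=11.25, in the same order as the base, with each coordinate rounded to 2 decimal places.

t = z/height = 11.25/17 = 0.661765
s = 1 + (scale-1)·z/height = 1 + (1.45-1)·11.25/17 = 1.297794
θ = twist·z/height = 289°·11.25/17 = 191.2500° = 3.337942 rad
cos θ = -0.980785, sin θ = -0.195090 (intermediates below are computed at full precision and shown rounded to 5 d.p.)
v1: (0,0) → rotate → (0.00000,0.00000) → ×s → (0.00000,0.00000) → (0.00,0.00)
v2: (0.5,-2.5) → rotate → (-0.97812,2.35442) → ×s → (-1.26940,3.05555) → (-1.27,3.06)
v3: (3,5) → rotate → (-1.96690,-5.48920) → ×s → (-2.55264,-7.12385) → (-2.55,-7.12)

Cross-section at z=11.25: (0.00,0.00) (-1.27,3.06) (-2.55,-7.12)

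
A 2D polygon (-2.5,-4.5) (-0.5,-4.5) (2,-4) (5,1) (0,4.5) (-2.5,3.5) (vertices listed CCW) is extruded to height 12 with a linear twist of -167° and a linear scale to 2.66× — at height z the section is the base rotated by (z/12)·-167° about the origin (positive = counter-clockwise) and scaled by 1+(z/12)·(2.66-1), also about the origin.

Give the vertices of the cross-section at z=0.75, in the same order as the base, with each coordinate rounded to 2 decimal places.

Cross-section at z=0.75: (-3.61,-4.38) (-1.44,-4.78) (1.37,-4.74) (5.63,0.09) (0.90,4.88) (-2.01,4.30)

t = z/height = 0.75/12 = 0.0625
s = 1 + (scale-1)·z/height = 1 + (2.66-1)·0.75/12 = 1.103750
θ = twist·z/height = -167°·0.75/12 = -10.4375° = -0.182169 rad
cos θ = 0.983453, sin θ = -0.181163 (intermediates below are computed at full precision and shown rounded to 5 d.p.)
v1: (-2.5,-4.5) → rotate → (-3.27387,-3.97263) → ×s → (-3.61353,-4.38479) → (-3.61,-4.38)
v2: (-0.5,-4.5) → rotate → (-1.30696,-4.33496) → ×s → (-1.44256,-4.78471) → (-1.44,-4.78)
v3: (2,-4) → rotate → (1.24225,-4.29614) → ×s → (1.37114,-4.74186) → (1.37,-4.74)
v4: (5,1) → rotate → (5.09843,0.07764) → ×s → (5.62739,0.08569) → (5.63,0.09)
v5: (0,4.5) → rotate → (0.81523,4.42554) → ×s → (0.89981,4.88469) → (0.90,4.88)
v6: (-2.5,3.5) → rotate → (-1.82456,3.89499) → ×s → (-2.01386,4.29910) → (-2.01,4.30)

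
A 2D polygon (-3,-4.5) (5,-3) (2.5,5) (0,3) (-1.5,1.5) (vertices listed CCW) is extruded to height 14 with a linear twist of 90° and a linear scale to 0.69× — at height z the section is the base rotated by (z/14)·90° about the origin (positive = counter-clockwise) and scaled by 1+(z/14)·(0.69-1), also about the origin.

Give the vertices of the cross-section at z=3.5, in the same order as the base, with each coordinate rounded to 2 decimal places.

t = z/height = 3.5/14 = 0.25
s = 1 + (scale-1)·z/height = 1 + (0.69-1)·3.5/14 = 0.922500
θ = twist·z/height = 90°·3.5/14 = 22.5000° = 0.392699 rad
cos θ = 0.923880, sin θ = 0.382683 (intermediates below are computed at full precision and shown rounded to 5 d.p.)
v1: (-3,-4.5) → rotate → (-1.04956,-5.30551) → ×s → (-0.96822,-4.89433) → (-0.97,-4.89)
v2: (5,-3) → rotate → (5.76745,-0.85822) → ×s → (5.32047,-0.79171) → (5.32,-0.79)
v3: (2.5,5) → rotate → (0.39628,5.57611) → ×s → (0.36557,5.14396) → (0.37,5.14)
v4: (0,3) → rotate → (-1.14805,2.77164) → ×s → (-1.05908,2.55684) → (-1.06,2.56)
v5: (-1.5,1.5) → rotate → (-1.95984,0.81179) → ×s → (-1.80796,0.74888) → (-1.81,0.75)

Cross-section at z=3.5: (-0.97,-4.89) (5.32,-0.79) (0.37,5.14) (-1.06,2.56) (-1.81,0.75)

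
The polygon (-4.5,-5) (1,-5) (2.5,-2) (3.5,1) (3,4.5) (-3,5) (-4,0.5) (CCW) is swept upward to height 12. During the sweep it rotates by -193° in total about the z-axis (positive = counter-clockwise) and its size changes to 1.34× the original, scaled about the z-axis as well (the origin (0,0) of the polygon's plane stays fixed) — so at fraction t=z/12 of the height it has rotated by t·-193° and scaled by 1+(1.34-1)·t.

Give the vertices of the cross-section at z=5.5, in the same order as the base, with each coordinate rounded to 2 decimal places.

Cross-section at z=5.5: (-5.92,5.04) (-5.75,-1.31) (-2.23,-2.95) (1.26,-4.01) (5.29,-3.33) (5.68,3.62) (0.45,4.64)

t = z/height = 5.5/12 = 0.458333
s = 1 + (scale-1)·z/height = 1 + (1.34-1)·5.5/12 = 1.155833
θ = twist·z/height = -193°·5.5/12 = -88.4583° = -1.543889 rad
cos θ = 0.026904, sin θ = -0.999638 (intermediates below are computed at full precision and shown rounded to 5 d.p.)
v1: (-4.5,-5) → rotate → (-5.11926,4.36385) → ×s → (-5.91701,5.04389) → (-5.92,5.04)
v2: (1,-5) → rotate → (-4.97129,-1.13416) → ×s → (-5.74598,-1.31090) → (-5.75,-1.31)
v3: (2.5,-2) → rotate → (-1.93202,-2.55290) → ×s → (-2.23309,-2.95073) → (-2.23,-2.95)
v4: (3.5,1) → rotate → (1.09380,-3.47183) → ×s → (1.26425,-4.01286) → (1.26,-4.01)
v5: (3,4.5) → rotate → (4.57908,-2.87785) → ×s → (5.29266,-3.32631) → (5.29,-3.33)
v6: (-3,5) → rotate → (4.91748,3.13343) → ×s → (5.68379,3.62173) → (5.68,3.62)
v7: (-4,0.5) → rotate → (0.39220,4.01200) → ×s → (0.45332,4.63721) → (0.45,4.64)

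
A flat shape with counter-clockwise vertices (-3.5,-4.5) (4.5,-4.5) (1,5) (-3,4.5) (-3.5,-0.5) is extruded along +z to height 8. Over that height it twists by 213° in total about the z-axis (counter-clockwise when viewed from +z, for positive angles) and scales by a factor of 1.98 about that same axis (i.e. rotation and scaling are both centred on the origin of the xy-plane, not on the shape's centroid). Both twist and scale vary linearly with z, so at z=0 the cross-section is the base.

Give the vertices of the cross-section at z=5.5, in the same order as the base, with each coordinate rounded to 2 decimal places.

Cross-section at z=5.5: (9.05,3.04) (-2.11,10.44) (-6.02,-6.05) (0.02,-9.05) (5.34,-2.54)

t = z/height = 5.5/8 = 0.6875
s = 1 + (scale-1)·z/height = 1 + (1.98-1)·5.5/8 = 1.673750
θ = twist·z/height = 213°·5.5/8 = 146.4375° = 2.555817 rad
cos θ = -0.833283, sin θ = 0.552846 (intermediates below are computed at full precision and shown rounded to 5 d.p.)
v1: (-3.5,-4.5) → rotate → (5.40430,1.81481) → ×s → (9.04545,3.03754) → (9.05,3.04)
v2: (4.5,-4.5) → rotate → (-1.26197,6.23758) → ×s → (-2.11222,10.44015) → (-2.11,10.44)
v3: (1,5) → rotate → (-3.59751,-3.61357) → ×s → (-6.02134,-6.04821) → (-6.02,-6.05)
v4: (-3,4.5) → rotate → (0.01204,-5.40831) → ×s → (0.02015,-9.05216) → (0.02,-9.05)
v5: (-3.5,-0.5) → rotate → (3.19291,-1.51832) → ×s → (5.34414,-2.54129) → (5.34,-2.54)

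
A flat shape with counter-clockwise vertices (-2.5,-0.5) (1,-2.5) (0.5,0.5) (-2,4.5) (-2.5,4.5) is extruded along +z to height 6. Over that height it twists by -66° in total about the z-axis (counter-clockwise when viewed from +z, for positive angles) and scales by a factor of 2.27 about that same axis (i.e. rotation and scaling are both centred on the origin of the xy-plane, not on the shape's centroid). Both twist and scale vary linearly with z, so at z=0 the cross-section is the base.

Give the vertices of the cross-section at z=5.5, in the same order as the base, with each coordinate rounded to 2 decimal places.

t = z/height = 5.5/6 = 0.916667
s = 1 + (scale-1)·z/height = 1 + (2.27-1)·5.5/6 = 2.164167
θ = twist·z/height = -66°·5.5/6 = -60.5000° = -1.055924 rad
cos θ = 0.492424, sin θ = -0.870356 (intermediates below are computed at full precision and shown rounded to 5 d.p.)
v1: (-2.5,-0.5) → rotate → (-1.66624,1.92968) → ×s → (-3.60601,4.17614) → (-3.61,4.18)
v2: (1,-2.5) → rotate → (-1.68347,-2.10141) → ×s → (-3.64330,-4.54781) → (-3.64,-4.55)
v3: (0.5,0.5) → rotate → (0.68139,-0.18897) → ×s → (1.47464,-0.40895) → (1.47,-0.41)
v4: (-2,4.5) → rotate → (2.93175,3.95662) → ×s → (6.34480,8.56278) → (6.34,8.56)
v5: (-2.5,4.5) → rotate → (2.68554,4.39180) → ×s → (5.81196,9.50458) → (5.81,9.50)

Cross-section at z=5.5: (-3.61,4.18) (-3.64,-4.55) (1.47,-0.41) (6.34,8.56) (5.81,9.50)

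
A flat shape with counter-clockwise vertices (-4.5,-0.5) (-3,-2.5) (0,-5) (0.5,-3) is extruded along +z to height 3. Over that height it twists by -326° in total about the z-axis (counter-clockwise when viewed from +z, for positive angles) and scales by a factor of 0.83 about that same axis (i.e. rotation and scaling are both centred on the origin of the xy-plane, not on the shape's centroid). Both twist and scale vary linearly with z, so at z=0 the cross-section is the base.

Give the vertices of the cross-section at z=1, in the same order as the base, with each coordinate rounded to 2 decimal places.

t = z/height = 1/3 = 0.333333
s = 1 + (scale-1)·z/height = 1 + (0.83-1)·1/3 = 0.943333
θ = twist·z/height = -326°·1/3 = -108.6667° = -1.896591 rad
cos θ = -0.320062, sin θ = -0.947397 (intermediates below are computed at full precision and shown rounded to 5 d.p.)
v1: (-4.5,-0.5) → rotate → (0.96658,4.42332) → ×s → (0.91181,4.17266) → (0.91,4.17)
v2: (-3,-2.5) → rotate → (-1.40831,3.64234) → ×s → (-1.32850,3.43595) → (-1.33,3.44)
v3: (0,-5) → rotate → (-4.73698,1.60031) → ×s → (-4.46855,1.50963) → (-4.47,1.51)
v4: (0.5,-3) → rotate → (-3.00222,0.48649) → ×s → (-2.83210,0.45892) → (-2.83,0.46)

Cross-section at z=1: (0.91,4.17) (-1.33,3.44) (-4.47,1.51) (-2.83,0.46)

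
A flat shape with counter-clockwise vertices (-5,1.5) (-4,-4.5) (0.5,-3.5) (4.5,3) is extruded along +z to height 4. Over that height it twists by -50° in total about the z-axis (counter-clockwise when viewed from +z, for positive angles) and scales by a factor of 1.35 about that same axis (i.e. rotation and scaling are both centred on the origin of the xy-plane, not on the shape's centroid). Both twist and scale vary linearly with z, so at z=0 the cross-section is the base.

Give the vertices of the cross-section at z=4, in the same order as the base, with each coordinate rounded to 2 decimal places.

Cross-section at z=4: (-2.79,6.47) (-8.12,0.23) (-3.19,-3.55) (7.01,-2.05)

t = z/height = 4/4 = 1
s = 1 + (scale-1)·z/height = 1 + (1.35-1)·4/4 = 1.350000
θ = twist·z/height = -50°·4/4 = -50.0000° = -0.872665 rad
cos θ = 0.642788, sin θ = -0.766044 (intermediates below are computed at full precision and shown rounded to 5 d.p.)
v1: (-5,1.5) → rotate → (-2.06487,4.79440) → ×s → (-2.78758,6.47244) → (-2.79,6.47)
v2: (-4,-4.5) → rotate → (-6.01835,0.17163) → ×s → (-8.12477,0.23171) → (-8.12,0.23)
v3: (0.5,-3.5) → rotate → (-2.35976,-2.63278) → ×s → (-3.18568,-3.55425) → (-3.19,-3.55)
v4: (4.5,3) → rotate → (5.19068,-1.51884) → ×s → (7.00741,-2.05043) → (7.01,-2.05)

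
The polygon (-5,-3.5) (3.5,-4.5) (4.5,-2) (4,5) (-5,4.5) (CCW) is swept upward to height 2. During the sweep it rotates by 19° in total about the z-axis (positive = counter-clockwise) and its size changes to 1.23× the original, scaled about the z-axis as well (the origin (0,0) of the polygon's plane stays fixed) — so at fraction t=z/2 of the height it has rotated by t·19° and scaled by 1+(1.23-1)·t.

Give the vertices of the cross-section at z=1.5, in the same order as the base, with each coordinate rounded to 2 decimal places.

t = z/height = 1.5/2 = 0.75
s = 1 + (scale-1)·z/height = 1 + (1.23-1)·1.5/2 = 1.172500
θ = twist·z/height = 19°·1.5/2 = 14.2500° = 0.248709 rad
cos θ = 0.969231, sin θ = 0.246153 (intermediates below are computed at full precision and shown rounded to 5 d.p.)
v1: (-5,-3.5) → rotate → (-3.98462,-4.62307) → ×s → (-4.67196,-5.42056) → (-4.67,-5.42)
v2: (3.5,-4.5) → rotate → (4.50000,-3.50000) → ×s → (5.27625,-4.10375) → (5.28,-4.10)
v3: (4.5,-2) → rotate → (4.85385,-0.83077) → ×s → (5.69113,-0.97408) → (5.69,-0.97)
v4: (4,5) → rotate → (2.64616,5.83077) → ×s → (3.10262,6.83658) → (3.10,6.84)
v5: (-5,4.5) → rotate → (-5.95384,3.13077) → ×s → (-6.98088,3.67083) → (-6.98,3.67)

Cross-section at z=1.5: (-4.67,-5.42) (5.28,-4.10) (5.69,-0.97) (3.10,6.84) (-6.98,3.67)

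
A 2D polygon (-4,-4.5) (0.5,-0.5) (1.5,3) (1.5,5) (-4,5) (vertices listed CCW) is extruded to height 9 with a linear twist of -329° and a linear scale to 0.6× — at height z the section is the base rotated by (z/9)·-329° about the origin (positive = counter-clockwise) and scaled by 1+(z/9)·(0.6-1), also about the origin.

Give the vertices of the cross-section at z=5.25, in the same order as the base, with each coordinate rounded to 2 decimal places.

t = z/height = 5.25/9 = 0.583333
s = 1 + (scale-1)·z/height = 1 + (0.6-1)·5.25/9 = 0.766667
θ = twist·z/height = -329°·5.25/9 = -191.9167° = -3.349578 rad
cos θ = -0.978449, sin θ = 0.206489 (intermediates below are computed at full precision and shown rounded to 5 d.p.)
v1: (-4,-4.5) → rotate → (4.84300,3.57707) → ×s → (3.71296,2.74242) → (3.71,2.74)
v2: (0.5,-0.5) → rotate → (-0.38598,0.59247) → ×s → (-0.29592,0.45423) → (-0.30,0.45)
v3: (1.5,3) → rotate → (-2.08714,-2.62561) → ×s → (-1.60014,-2.01297) → (-1.60,-2.01)
v4: (1.5,5) → rotate → (-2.50012,-4.58251) → ×s → (-1.91676,-3.51326) → (-1.92,-3.51)
v5: (-4,5) → rotate → (2.88135,-5.71820) → ×s → (2.20904,-4.38395) → (2.21,-4.38)

Cross-section at z=5.25: (3.71,2.74) (-0.30,0.45) (-1.60,-2.01) (-1.92,-3.51) (2.21,-4.38)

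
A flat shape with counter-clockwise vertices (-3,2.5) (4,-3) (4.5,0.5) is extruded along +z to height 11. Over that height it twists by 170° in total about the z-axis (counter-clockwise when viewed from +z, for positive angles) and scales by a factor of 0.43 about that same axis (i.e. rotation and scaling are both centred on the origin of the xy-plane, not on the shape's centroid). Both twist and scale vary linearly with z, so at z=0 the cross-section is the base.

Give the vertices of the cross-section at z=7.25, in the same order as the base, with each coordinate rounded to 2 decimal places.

Cross-section at z=7.25: (-0.74,-2.32) (0.80,3.02) (-1.34,2.49)

t = z/height = 7.25/11 = 0.659091
s = 1 + (scale-1)·z/height = 1 + (0.43-1)·7.25/11 = 0.624318
θ = twist·z/height = 170°·7.25/11 = 112.0455° = 1.955562 rad
cos θ = -0.375342, sin θ = 0.926886 (intermediates below are computed at full precision and shown rounded to 5 d.p.)
v1: (-3,2.5) → rotate → (-1.19119,-3.71901) → ×s → (-0.74368,-2.32185) → (-0.74,-2.32)
v2: (4,-3) → rotate → (1.27929,4.83357) → ×s → (0.79868,3.01769) → (0.80,3.02)
v3: (4.5,0.5) → rotate → (-2.15248,3.98332) → ×s → (-1.34383,2.48686) → (-1.34,2.49)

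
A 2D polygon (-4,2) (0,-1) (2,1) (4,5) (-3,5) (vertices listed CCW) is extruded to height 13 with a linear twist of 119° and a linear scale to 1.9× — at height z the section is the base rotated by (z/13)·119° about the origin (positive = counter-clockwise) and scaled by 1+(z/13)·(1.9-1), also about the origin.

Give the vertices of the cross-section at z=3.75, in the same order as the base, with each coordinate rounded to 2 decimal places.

t = z/height = 3.75/13 = 0.288462
s = 1 + (scale-1)·z/height = 1 + (1.9-1)·3.75/13 = 1.259615
θ = twist·z/height = 119°·3.75/13 = 34.3269° = 0.599118 rad
cos θ = 0.825833, sin θ = 0.563914 (intermediates below are computed at full precision and shown rounded to 5 d.p.)
v1: (-4,2) → rotate → (-4.43116,-0.60399) → ×s → (-5.58156,-0.76079) → (-5.58,-0.76)
v2: (0,-1) → rotate → (0.56391,-0.82583) → ×s → (0.71031,-1.04023) → (0.71,-1.04)
v3: (2,1) → rotate → (1.08775,1.95366) → ×s → (1.37015,2.46086) → (1.37,2.46)
v4: (4,5) → rotate → (0.48376,6.38482) → ×s → (0.60936,8.04242) → (0.61,8.04)
v5: (-3,5) → rotate → (-5.29707,2.43742) → ×s → (-6.67227,3.07022) → (-6.67,3.07)

Cross-section at z=3.75: (-5.58,-0.76) (0.71,-1.04) (1.37,2.46) (0.61,8.04) (-6.67,3.07)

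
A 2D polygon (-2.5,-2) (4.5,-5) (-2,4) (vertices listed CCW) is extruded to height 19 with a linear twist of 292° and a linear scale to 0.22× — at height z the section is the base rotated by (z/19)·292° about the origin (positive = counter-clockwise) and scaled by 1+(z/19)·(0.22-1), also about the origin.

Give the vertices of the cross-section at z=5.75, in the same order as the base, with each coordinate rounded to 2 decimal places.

Cross-section at z=5.75: (1.47,-1.95) (3.92,3.33) (-3.10,-1.44)

t = z/height = 5.75/19 = 0.302632
s = 1 + (scale-1)·z/height = 1 + (0.22-1)·5.75/19 = 0.763947
θ = twist·z/height = 292°·5.75/19 = 88.3684° = 1.542320 rad
cos θ = 0.028473, sin θ = 0.999595 (intermediates below are computed at full precision and shown rounded to 5 d.p.)
v1: (-2.5,-2) → rotate → (1.92801,-2.55593) → ×s → (1.47290,-1.95260) → (1.47,-1.95)
v2: (4.5,-5) → rotate → (5.12610,4.35581) → ×s → (3.91607,3.32761) → (3.92,3.33)
v3: (-2,4) → rotate → (-4.05532,-1.88530) → ×s → (-3.09805,-1.44027) → (-3.10,-1.44)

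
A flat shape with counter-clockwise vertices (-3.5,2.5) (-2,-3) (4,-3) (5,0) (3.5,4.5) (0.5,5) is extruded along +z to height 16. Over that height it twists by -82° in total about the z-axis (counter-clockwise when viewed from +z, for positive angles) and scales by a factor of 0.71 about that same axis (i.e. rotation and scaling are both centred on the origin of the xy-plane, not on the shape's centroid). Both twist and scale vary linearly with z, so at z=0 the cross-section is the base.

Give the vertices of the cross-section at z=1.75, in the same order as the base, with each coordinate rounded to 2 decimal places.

t = z/height = 1.75/16 = 0.109375
s = 1 + (scale-1)·z/height = 1 + (0.71-1)·1.75/16 = 0.968281
θ = twist·z/height = -82°·1.75/16 = -8.9688° = -0.156534 rad
cos θ = 0.987774, sin θ = -0.155896 (intermediates below are computed at full precision and shown rounded to 5 d.p.)
v1: (-3.5,2.5) → rotate → (-3.06747,3.01507) → ×s → (-2.97017,2.91943) → (-2.97,2.92)
v2: (-2,-3) → rotate → (-2.44323,-2.65153) → ×s → (-2.36574,-2.56743) → (-2.37,-2.57)
v3: (4,-3) → rotate → (3.48341,-3.58690) → ×s → (3.37292,-3.47313) → (3.37,-3.47)
v4: (5,0) → rotate → (4.93887,-0.77948) → ×s → (4.78221,-0.75475) → (4.78,-0.75)
v5: (3.5,4.5) → rotate → (4.15874,3.89935) → ×s → (4.02683,3.77566) → (4.03,3.78)
v6: (0.5,5) → rotate → (1.27337,4.86092) → ×s → (1.23298,4.70674) → (1.23,4.71)

Cross-section at z=1.75: (-2.97,2.92) (-2.37,-2.57) (3.37,-3.47) (4.78,-0.75) (4.03,3.78) (1.23,4.71)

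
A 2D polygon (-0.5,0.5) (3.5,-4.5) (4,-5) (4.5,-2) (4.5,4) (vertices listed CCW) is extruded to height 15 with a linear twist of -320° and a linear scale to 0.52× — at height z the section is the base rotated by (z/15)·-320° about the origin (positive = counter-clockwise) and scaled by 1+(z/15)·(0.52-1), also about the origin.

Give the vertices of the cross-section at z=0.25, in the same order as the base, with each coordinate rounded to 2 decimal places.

t = z/height = 0.25/15 = 0.0166667
s = 1 + (scale-1)·z/height = 1 + (0.52-1)·0.25/15 = 0.992000
θ = twist·z/height = -320°·0.25/15 = -5.3333° = -0.093084 rad
cos θ = 0.995671, sin θ = -0.092950 (intermediates below are computed at full precision and shown rounded to 5 d.p.)
v1: (-0.5,0.5) → rotate → (-0.45136,0.54431) → ×s → (-0.44775,0.53996) → (-0.45,0.54)
v2: (3.5,-4.5) → rotate → (3.06657,-4.80584) → ×s → (3.04204,-4.76740) → (3.04,-4.77)
v3: (4,-5) → rotate → (3.51793,-5.35015) → ×s → (3.48979,-5.30735) → (3.49,-5.31)
v4: (4.5,-2) → rotate → (4.29462,-2.40962) → ×s → (4.26026,-2.39034) → (4.26,-2.39)
v5: (4.5,4) → rotate → (4.85232,3.56441) → ×s → (4.81350,3.53589) → (4.81,3.54)

Cross-section at z=0.25: (-0.45,0.54) (3.04,-4.77) (3.49,-5.31) (4.26,-2.39) (4.81,3.54)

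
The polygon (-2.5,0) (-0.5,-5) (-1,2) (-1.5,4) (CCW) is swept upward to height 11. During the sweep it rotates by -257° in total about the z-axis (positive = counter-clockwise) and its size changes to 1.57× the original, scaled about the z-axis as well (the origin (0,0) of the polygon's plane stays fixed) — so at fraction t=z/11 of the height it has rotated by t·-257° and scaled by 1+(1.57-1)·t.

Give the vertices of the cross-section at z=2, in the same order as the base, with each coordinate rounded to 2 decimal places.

t = z/height = 2/11 = 0.181818
s = 1 + (scale-1)·z/height = 1 + (1.57-1)·2/11 = 1.103636
θ = twist·z/height = -257°·2/11 = -46.7273° = -0.815545 rad
cos θ = 0.685472, sin θ = -0.728099 (intermediates below are computed at full precision and shown rounded to 5 d.p.)
v1: (-2.5,0) → rotate → (-1.71368,1.82025) → ×s → (-1.89128,2.00889) → (-1.89,2.01)
v2: (-0.5,-5) → rotate → (-3.98323,-3.06331) → ×s → (-4.39604,-3.38078) → (-4.40,-3.38)
v3: (-1,2) → rotate → (0.77073,2.09904) → ×s → (0.85060,2.31658) → (0.85,2.32)
v4: (-1.5,4) → rotate → (1.88419,3.83404) → ×s → (2.07946,4.23138) → (2.08,4.23)

Cross-section at z=2: (-1.89,2.01) (-4.40,-3.38) (0.85,2.32) (2.08,4.23)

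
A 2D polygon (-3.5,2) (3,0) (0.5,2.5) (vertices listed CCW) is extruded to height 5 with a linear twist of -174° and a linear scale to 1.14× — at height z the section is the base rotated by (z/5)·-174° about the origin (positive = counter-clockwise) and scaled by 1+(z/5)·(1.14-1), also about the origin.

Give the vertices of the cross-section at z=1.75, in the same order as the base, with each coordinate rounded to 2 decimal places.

t = z/height = 1.75/5 = 0.35
s = 1 + (scale-1)·z/height = 1 + (1.14-1)·1.75/5 = 1.049000
θ = twist·z/height = -174°·1.75/5 = -60.9000° = -1.062906 rad
cos θ = 0.486335, sin θ = -0.873772 (intermediates below are computed at full precision and shown rounded to 5 d.p.)
v1: (-3.5,2) → rotate → (0.04537,4.03087) → ×s → (0.04759,4.22839) → (0.05,4.23)
v2: (3,0) → rotate → (1.45901,-2.62132) → ×s → (1.53050,-2.74976) → (1.53,-2.75)
v3: (0.5,2.5) → rotate → (2.42760,0.77895) → ×s → (2.54655,0.81712) → (2.55,0.82)

Cross-section at z=1.75: (0.05,4.23) (1.53,-2.75) (2.55,0.82)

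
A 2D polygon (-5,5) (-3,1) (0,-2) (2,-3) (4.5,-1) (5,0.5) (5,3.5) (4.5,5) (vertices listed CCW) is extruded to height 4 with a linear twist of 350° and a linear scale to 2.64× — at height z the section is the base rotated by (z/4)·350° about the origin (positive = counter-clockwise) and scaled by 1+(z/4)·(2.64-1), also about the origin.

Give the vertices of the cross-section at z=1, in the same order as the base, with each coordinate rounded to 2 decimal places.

Cross-section at z=1: (-7.35,-6.74) (-1.59,-4.16) (2.82,-0.12) (4.35,2.63) (1.69,6.28) (-0.40,7.07) (-4.62,7.26) (-6.77,6.65)

t = z/height = 1/4 = 0.25
s = 1 + (scale-1)·z/height = 1 + (2.64-1)·1/4 = 1.410000
θ = twist·z/height = 350°·1/4 = 87.5000° = 1.527163 rad
cos θ = 0.043619, sin θ = 0.999048 (intermediates below are computed at full precision and shown rounded to 5 d.p.)
v1: (-5,5) → rotate → (-5.21334,-4.77714) → ×s → (-7.35081,-6.73577) → (-7.35,-6.74)
v2: (-3,1) → rotate → (-1.12991,-2.95353) → ×s → (-1.59317,-4.16447) → (-1.59,-4.16)
v3: (0,-2) → rotate → (1.99810,-0.08724) → ×s → (2.81732,-0.12301) → (2.82,-0.12)
v4: (2,-3) → rotate → (3.08438,1.86724) → ×s → (4.34898,2.63281) → (4.35,2.63)
v5: (4.5,-1) → rotate → (1.19534,4.45210) → ×s → (1.68542,6.27746) → (1.69,6.28)
v6: (5,0.5) → rotate → (-0.28143,5.01705) → ×s → (-0.39681,7.07404) → (-0.40,7.07)
v7: (5,3.5) → rotate → (-3.27857,5.14791) → ×s → (-4.62279,7.25855) → (-4.62,7.26)
v8: (4.5,5) → rotate → (-4.79895,4.71381) → ×s → (-6.76652,6.64648) → (-6.77,6.65)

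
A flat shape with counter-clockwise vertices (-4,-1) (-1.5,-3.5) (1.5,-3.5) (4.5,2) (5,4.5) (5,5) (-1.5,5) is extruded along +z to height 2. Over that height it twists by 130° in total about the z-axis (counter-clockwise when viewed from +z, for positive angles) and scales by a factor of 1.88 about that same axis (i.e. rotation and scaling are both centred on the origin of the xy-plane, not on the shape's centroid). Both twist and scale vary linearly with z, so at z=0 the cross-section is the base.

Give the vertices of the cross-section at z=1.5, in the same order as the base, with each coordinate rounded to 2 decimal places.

t = z/height = 1.5/2 = 0.75
s = 1 + (scale-1)·z/height = 1 + (1.88-1)·1.5/2 = 1.660000
θ = twist·z/height = 130°·1.5/2 = 97.5000° = 1.701696 rad
cos θ = -0.130526, sin θ = 0.991445 (intermediates below are computed at full precision and shown rounded to 5 d.p.)
v1: (-4,-1) → rotate → (1.51355,-3.83525) → ×s → (2.51249,-6.36652) → (2.51,-6.37)
v2: (-1.5,-3.5) → rotate → (3.66585,-1.03033) → ×s → (6.08530,-1.71034) → (6.09,-1.71)
v3: (1.5,-3.5) → rotate → (3.27427,1.94401) → ×s → (5.43528,3.22705) → (5.44,3.23)
v4: (4.5,2) → rotate → (-2.57026,4.20045) → ×s → (-4.26663,6.97275) → (-4.27,6.97)
v5: (5,4.5) → rotate → (-5.11413,4.36986) → ×s → (-8.48946,7.25396) → (-8.49,7.25)
v6: (5,5) → rotate → (-5.60986,4.30459) → ×s → (-9.31236,7.14562) → (-9.31,7.15)
v7: (-1.5,5) → rotate → (-4.76144,-2.13980) → ×s → (-7.90398,-3.55207) → (-7.90,-3.55)

Cross-section at z=1.5: (2.51,-6.37) (6.09,-1.71) (5.44,3.23) (-4.27,6.97) (-8.49,7.25) (-9.31,7.15) (-7.90,-3.55)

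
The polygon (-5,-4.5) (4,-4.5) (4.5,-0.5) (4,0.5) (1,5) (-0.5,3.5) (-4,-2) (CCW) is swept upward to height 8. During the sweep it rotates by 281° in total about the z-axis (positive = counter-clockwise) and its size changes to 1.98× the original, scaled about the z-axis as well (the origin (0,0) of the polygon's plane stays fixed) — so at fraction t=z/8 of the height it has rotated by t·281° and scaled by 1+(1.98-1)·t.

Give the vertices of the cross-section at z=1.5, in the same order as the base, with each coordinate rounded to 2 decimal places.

t = z/height = 1.5/8 = 0.1875
s = 1 + (scale-1)·z/height = 1 + (1.98-1)·1.5/8 = 1.183750
θ = twist·z/height = 281°·1.5/8 = 52.6875° = 0.919570 rad
cos θ = 0.606162, sin θ = 0.795341 (intermediates below are computed at full precision and shown rounded to 5 d.p.)
v1: (-5,-4.5) → rotate → (0.54823,-6.70443) → ×s → (0.64896,-7.93637) → (0.65,-7.94)
v2: (4,-4.5) → rotate → (6.00368,0.45364) → ×s → (7.10686,0.53699) → (7.11,0.54)
v3: (4.5,-0.5) → rotate → (3.12540,3.27595) → ×s → (3.69969,3.87791) → (3.70,3.88)
v4: (4,0.5) → rotate → (2.02698,3.48445) → ×s → (2.39943,4.12471) → (2.40,4.12)
v5: (1,5) → rotate → (-3.37054,3.82615) → ×s → (-3.98988,4.52921) → (-3.99,4.53)
v6: (-0.5,3.5) → rotate → (-3.08678,1.72390) → ×s → (-3.65397,2.04066) → (-3.65,2.04)
v7: (-4,-2) → rotate → (-0.83397,-4.39369) → ×s → (-0.98721,-5.20103) → (-0.99,-5.20)

Cross-section at z=1.5: (0.65,-7.94) (7.11,0.54) (3.70,3.88) (2.40,4.12) (-3.99,4.53) (-3.65,2.04) (-0.99,-5.20)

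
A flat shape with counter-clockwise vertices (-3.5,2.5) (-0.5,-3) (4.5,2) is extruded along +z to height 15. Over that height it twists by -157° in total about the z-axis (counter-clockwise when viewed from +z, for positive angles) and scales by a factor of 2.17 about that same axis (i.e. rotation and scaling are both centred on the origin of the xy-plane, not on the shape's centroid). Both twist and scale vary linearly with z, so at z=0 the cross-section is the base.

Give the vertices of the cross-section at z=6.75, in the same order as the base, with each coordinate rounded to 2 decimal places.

t = z/height = 6.75/15 = 0.45
s = 1 + (scale-1)·z/height = 1 + (2.17-1)·6.75/15 = 1.526500
θ = twist·z/height = -157°·6.75/15 = -70.6500° = -1.233075 rad
cos θ = 0.331338, sin θ = -0.943512 (intermediates below are computed at full precision and shown rounded to 5 d.p.)
v1: (-3.5,2.5) → rotate → (1.19910,4.13064) → ×s → (1.83042,6.30542) → (1.83,6.31)
v2: (-0.5,-3) → rotate → (-2.99621,-0.52226) → ×s → (-4.57371,-0.79723) → (-4.57,-0.80)
v3: (4.5,2) → rotate → (3.37804,-3.58313) → ×s → (5.15659,-5.46965) → (5.16,-5.47)

Cross-section at z=6.75: (1.83,6.31) (-4.57,-0.80) (5.16,-5.47)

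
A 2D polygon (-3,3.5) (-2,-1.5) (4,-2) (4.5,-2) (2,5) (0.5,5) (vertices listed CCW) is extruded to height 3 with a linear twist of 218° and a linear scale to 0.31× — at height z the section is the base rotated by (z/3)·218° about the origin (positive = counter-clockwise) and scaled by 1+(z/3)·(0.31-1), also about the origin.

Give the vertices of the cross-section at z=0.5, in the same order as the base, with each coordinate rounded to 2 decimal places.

t = z/height = 0.5/3 = 0.166667
s = 1 + (scale-1)·z/height = 1 + (0.31-1)·0.5/3 = 0.885000
θ = twist·z/height = 218°·0.5/3 = 36.3333° = 0.634136 rad
cos θ = 0.805584, sin θ = 0.592482 (intermediates below are computed at full precision and shown rounded to 5 d.p.)
v1: (-3,3.5) → rotate → (-4.49044,1.04210) → ×s → (-3.97404,0.92226) → (-3.97,0.92)
v2: (-2,-1.5) → rotate → (-0.72244,-2.39334) → ×s → (-0.63936,-2.11811) → (-0.64,-2.12)
v3: (4,-2) → rotate → (4.40730,0.75876) → ×s → (3.90046,0.67150) → (3.90,0.67)
v4: (4.5,-2) → rotate → (4.81009,1.05500) → ×s → (4.25693,0.93368) → (4.26,0.93)
v5: (2,5) → rotate → (-1.35124,5.21288) → ×s → (-1.19585,4.61340) → (-1.20,4.61)
v6: (0.5,5) → rotate → (-2.55962,4.32416) → ×s → (-2.26526,3.82688) → (-2.27,3.83)

Cross-section at z=0.5: (-3.97,0.92) (-0.64,-2.12) (3.90,0.67) (4.26,0.93) (-1.20,4.61) (-2.27,3.83)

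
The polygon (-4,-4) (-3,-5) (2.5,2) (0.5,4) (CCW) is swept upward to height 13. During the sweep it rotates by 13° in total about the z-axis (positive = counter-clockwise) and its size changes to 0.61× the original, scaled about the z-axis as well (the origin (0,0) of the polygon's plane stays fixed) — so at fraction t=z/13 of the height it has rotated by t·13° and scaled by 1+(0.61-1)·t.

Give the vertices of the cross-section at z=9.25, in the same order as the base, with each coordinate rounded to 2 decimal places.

Cross-section at z=9.25: (-2.39,-3.32) (-1.56,-3.91) (1.55,1.72) (-0.11,2.91)

t = z/height = 9.25/13 = 0.711538
s = 1 + (scale-1)·z/height = 1 + (0.61-1)·9.25/13 = 0.722500
θ = twist·z/height = 13°·9.25/13 = 9.2500° = 0.161443 rad
cos θ = 0.986996, sin θ = 0.160743 (intermediates below are computed at full precision and shown rounded to 5 d.p.)
v1: (-4,-4) → rotate → (-3.30502,-4.59096) → ×s → (-2.38787,-3.31697) → (-2.39,-3.32)
v2: (-3,-5) → rotate → (-2.15728,-5.41721) → ×s → (-1.55863,-3.91393) → (-1.56,-3.91)
v3: (2.5,2) → rotate → (2.14601,2.37585) → ×s → (1.55049,1.71655) → (1.55,1.72)
v4: (0.5,4) → rotate → (-0.14947,4.02836) → ×s → (-0.10799,2.91049) → (-0.11,2.91)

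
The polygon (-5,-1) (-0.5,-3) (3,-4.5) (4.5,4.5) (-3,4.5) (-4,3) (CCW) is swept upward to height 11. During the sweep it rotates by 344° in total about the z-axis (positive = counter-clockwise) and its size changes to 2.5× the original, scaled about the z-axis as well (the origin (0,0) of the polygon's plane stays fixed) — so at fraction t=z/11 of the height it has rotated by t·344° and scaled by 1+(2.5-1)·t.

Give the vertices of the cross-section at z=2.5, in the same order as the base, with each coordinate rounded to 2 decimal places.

Cross-section at z=2.5: (-0.06,-6.84) (3.80,-1.48) (6.73,2.70) (-4.67,7.14) (-6.73,-2.70) (-5.04,-4.43)

t = z/height = 2.5/11 = 0.227273
s = 1 + (scale-1)·z/height = 1 + (2.5-1)·2.5/11 = 1.340909
θ = twist·z/height = 344°·2.5/11 = 78.1818° = 1.364530 rad
cos θ = 0.204807, sin θ = 0.978802 (intermediates below are computed at full precision and shown rounded to 5 d.p.)
v1: (-5,-1) → rotate → (-0.04523,-5.09882) → ×s → (-0.06065,-6.83705) → (-0.06,-6.84)
v2: (-0.5,-3) → rotate → (2.83400,-1.10382) → ×s → (3.80014,-1.48012) → (3.80,-1.48)
v3: (3,-4.5) → rotate → (5.01903,2.01478) → ×s → (6.73006,2.70163) → (6.73,2.70)
v4: (4.5,4.5) → rotate → (-3.48298,5.32624) → ×s → (-4.67036,7.14200) → (-4.67,7.14)
v5: (-3,4.5) → rotate → (-5.01903,-2.01478) → ×s → (-6.73006,-2.70163) → (-6.73,-2.70)
v6: (-4,3) → rotate → (-3.75563,-3.30079) → ×s → (-5.03596,-4.42606) → (-5.04,-4.43)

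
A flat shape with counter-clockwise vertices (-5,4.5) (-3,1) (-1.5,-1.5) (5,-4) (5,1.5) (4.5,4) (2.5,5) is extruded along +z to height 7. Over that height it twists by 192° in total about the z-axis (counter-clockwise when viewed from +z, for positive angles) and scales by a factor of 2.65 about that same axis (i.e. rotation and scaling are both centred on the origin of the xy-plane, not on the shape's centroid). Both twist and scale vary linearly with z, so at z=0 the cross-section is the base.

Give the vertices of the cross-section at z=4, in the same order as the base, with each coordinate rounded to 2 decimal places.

t = z/height = 4/7 = 0.571429
s = 1 + (scale-1)·z/height = 1 + (2.65-1)·4/7 = 1.942857
θ = twist·z/height = 192°·4/7 = 109.7143° = 1.914876 rad
cos θ = -0.337330, sin θ = 0.941386 (intermediates below are computed at full precision and shown rounded to 5 d.p.)
v1: (-5,4.5) → rotate → (-2.54959,-6.22492) → ×s → (-4.95349,-12.09412) → (-4.95,-12.09)
v2: (-3,1) → rotate → (0.07060,-3.16149) → ×s → (0.13717,-6.14232) → (0.14,-6.14)
v3: (-1.5,-1.5) → rotate → (1.91807,-0.90608) → ×s → (3.72655,-1.76039) → (3.73,-1.76)
v4: (5,-4) → rotate → (2.07890,6.05625) → ×s → (4.03900,11.76643) → (4.04,11.77)
v5: (5,1.5) → rotate → (-3.09873,4.20094) → ×s → (-6.02039,8.16182) → (-6.02,8.16)
v6: (4.5,4) → rotate → (-5.28353,2.88692) → ×s → (-10.26515,5.60887) → (-10.27,5.61)
v7: (2.5,5) → rotate → (-5.55026,0.66682) → ×s → (-10.78336,1.29553) → (-10.78,1.30)

Cross-section at z=4: (-4.95,-12.09) (0.14,-6.14) (3.73,-1.76) (4.04,11.77) (-6.02,8.16) (-10.27,5.61) (-10.78,1.30)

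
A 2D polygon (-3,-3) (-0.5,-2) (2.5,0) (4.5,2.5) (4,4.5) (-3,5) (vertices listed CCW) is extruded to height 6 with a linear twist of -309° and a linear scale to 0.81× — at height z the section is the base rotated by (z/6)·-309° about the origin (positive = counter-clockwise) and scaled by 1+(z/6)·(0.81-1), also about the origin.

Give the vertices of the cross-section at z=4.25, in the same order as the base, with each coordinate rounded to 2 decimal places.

Cross-section at z=4.25: (3.65,0.39) (1.42,1.08) (-1.68,1.36) (-4.39,0.76) (-5.14,-0.86) (-0.69,-5.00)

t = z/height = 4.25/6 = 0.708333
s = 1 + (scale-1)·z/height = 1 + (0.81-1)·4.25/6 = 0.865417
θ = twist·z/height = -309°·4.25/6 = -218.8750° = -3.820089 rad
cos θ = -0.778517, sin θ = 0.627623 (intermediates below are computed at full precision and shown rounded to 5 d.p.)
v1: (-3,-3) → rotate → (4.21842,0.45268) → ×s → (3.65069,0.39176) → (3.65,0.39)
v2: (-0.5,-2) → rotate → (1.64451,1.24322) → ×s → (1.42318,1.07591) → (1.42,1.08)
v3: (2.5,0) → rotate → (-1.94629,1.56906) → ×s → (-1.68435,1.35789) → (-1.68,1.36)
v4: (4.5,2.5) → rotate → (-5.07239,0.87801) → ×s → (-4.38973,0.75985) → (-4.39,0.76)
v5: (4,4.5) → rotate → (-5.93837,-0.99283) → ×s → (-5.13917,-0.85921) → (-5.14,-0.86)
v6: (-3,5) → rotate → (-0.80257,-5.77546) → ×s → (-0.69455,-4.99818) → (-0.69,-5.00)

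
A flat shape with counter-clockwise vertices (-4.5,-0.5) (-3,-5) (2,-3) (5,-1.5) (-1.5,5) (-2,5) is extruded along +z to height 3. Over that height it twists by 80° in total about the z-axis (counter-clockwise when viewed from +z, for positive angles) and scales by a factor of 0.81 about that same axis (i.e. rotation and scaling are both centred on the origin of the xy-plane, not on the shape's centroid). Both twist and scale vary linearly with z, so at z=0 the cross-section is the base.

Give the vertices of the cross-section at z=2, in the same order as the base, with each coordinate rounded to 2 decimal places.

t = z/height = 2/3 = 0.666667
s = 1 + (scale-1)·z/height = 1 + (0.81-1)·2/3 = 0.873333
θ = twist·z/height = 80°·2/3 = 53.3333° = 0.930842 rad
cos θ = 0.597159, sin θ = 0.802123 (intermediates below are computed at full precision and shown rounded to 5 d.p.)
v1: (-4.5,-0.5) → rotate → (-2.28615,-3.90813) → ×s → (-1.99657,-3.41310) → (-2.00,-3.41)
v2: (-3,-5) → rotate → (2.21914,-5.39216) → ×s → (1.93805,-4.70916) → (1.94,-4.71)
v3: (2,-3) → rotate → (3.60069,-0.18723) → ×s → (3.14460,-0.16351) → (3.14,-0.16)
v4: (5,-1.5) → rotate → (4.18898,3.11488) → ×s → (3.65837,2.72033) → (3.66,2.72)
v5: (-1.5,5) → rotate → (-4.90635,1.78261) → ×s → (-4.28488,1.55681) → (-4.28,1.56)
v6: (-2,5) → rotate → (-5.20493,1.38155) → ×s → (-4.54564,1.20655) → (-4.55,1.21)

Cross-section at z=2: (-2.00,-3.41) (1.94,-4.71) (3.14,-0.16) (3.66,2.72) (-4.28,1.56) (-4.55,1.21)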